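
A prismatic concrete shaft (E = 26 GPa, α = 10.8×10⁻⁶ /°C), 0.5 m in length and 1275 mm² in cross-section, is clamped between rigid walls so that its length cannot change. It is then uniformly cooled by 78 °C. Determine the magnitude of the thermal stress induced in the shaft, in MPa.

σ ≈ 21.9 MPa (tensile)

With length fixed, the mechanical strain must cancel the thermal strain αΔT = 10.8×10⁻⁶ × 78 = 842.4×10⁻⁶.
σ = EαΔT = 26×10³ × 10.8×10⁻⁶ × 78 = 21.9 MPa (tensile; the shaft is trying to contract).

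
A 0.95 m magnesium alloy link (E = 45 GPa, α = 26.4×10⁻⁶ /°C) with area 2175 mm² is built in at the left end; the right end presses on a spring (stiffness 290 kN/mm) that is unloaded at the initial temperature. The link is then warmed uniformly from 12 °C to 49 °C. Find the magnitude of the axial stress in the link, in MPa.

The unrestrained thermal change is αΔT L = 26.4×10⁻⁶ × 37 × 950 = 0.928 mm.
With a force P in the spring, the elastic change of the link is PL/(AE) and that of the spring is P/k; compatibility requires their sum to equal δ_free.
So P = δ_free / [L/(AE) + 1/k] = 0.928 / [ 950/(2175×45×10³) + 1/(290×10³) ].
P = 0.928 / 1.315×10⁻⁵ = 70540 N.
σ = P/A = 70540/2175 = 32.43 MPa.

σ ≈ 32.4 MPa (compressive)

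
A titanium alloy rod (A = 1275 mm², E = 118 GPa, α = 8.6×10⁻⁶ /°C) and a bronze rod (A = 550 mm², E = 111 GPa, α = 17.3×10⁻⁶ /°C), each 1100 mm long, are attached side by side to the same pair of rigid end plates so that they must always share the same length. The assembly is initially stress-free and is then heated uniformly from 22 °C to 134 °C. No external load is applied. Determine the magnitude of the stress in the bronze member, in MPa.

σ ≈ 76.9 MPa (compressive)

Equilibrium of a rigid end plate with no external load gives equal and opposite internal forces ±P in the two members. Since α_{bronze} > α_{titanium alloy}, heating drives the bronze into compression and the titanium alloy into tension.
Equating the net (thermal + elastic) strains gives |α₁ − α₂|·ΔT = P·[1/(A₁E₁) + 1/(A₂E₂)].
|α₁ − α₂|·ΔT = 8.7×10⁻⁶ × 112 = 0.0009744.
1/(A₁E₁) + 1/(A₂E₂) = 1/(1275×118×10³) + 1/(550×111×10³) = 2.303×10⁻⁸ N⁻¹.
P = 0.0009744 / 2.303×10⁻⁸ = 42320 N = 42.32 kN.
σ_{bronze} = P/A₂ = 42320/550 = 76.94 MPa, compressive.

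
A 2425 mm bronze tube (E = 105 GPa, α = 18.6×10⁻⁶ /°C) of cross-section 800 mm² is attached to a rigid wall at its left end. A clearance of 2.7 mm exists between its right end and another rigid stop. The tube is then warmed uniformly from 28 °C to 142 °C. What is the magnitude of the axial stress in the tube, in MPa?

σ ≈ 106 MPa (compressive)

If the wall were absent the tube would grow by αΔT L = 18.6×10⁻⁶ × 114 × 2425 = 5.142 mm.
The gap closes (δ_free > 2.7 mm) and the wall then resists a further 5.142 − 2.7 = 2.442 mm of expansion.
So σ = E(δ_free − g)/L = 105×10³ × 2.442/2425 = 105.7 MPa.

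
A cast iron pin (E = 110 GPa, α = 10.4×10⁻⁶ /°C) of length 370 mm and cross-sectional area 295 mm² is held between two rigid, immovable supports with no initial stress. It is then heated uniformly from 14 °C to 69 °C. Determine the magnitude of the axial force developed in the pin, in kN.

Full restraint means ε = 0, so the stress is σ = EαΔT = 110×10³ × 10.4×10⁻⁶ × 55 = 62.92 MPa.
P = AEαΔT = 295 × 110×10³ × 10.4×10⁻⁶ × 55 = 18.56 kN (compressive).

P ≈ 18.6 kN (compressive)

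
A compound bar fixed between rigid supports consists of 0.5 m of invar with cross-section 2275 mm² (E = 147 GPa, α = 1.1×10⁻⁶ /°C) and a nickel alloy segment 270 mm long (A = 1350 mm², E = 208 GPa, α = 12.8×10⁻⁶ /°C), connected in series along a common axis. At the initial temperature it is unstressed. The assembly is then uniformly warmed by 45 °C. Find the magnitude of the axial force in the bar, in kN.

With the walls removed the bar would change length by δ_free = Σ αᵢΔT Lᵢ = 1.1×10⁻⁶×45×500 + 12.8×10⁻⁶×45×270 = 0.1803 mm.
Since the ends are fixed, an axial force P builds up, equal in every segment, with P · Σ Lᵢ/(AᵢEᵢ) = δ_free.
Σ Lᵢ/(AᵢEᵢ) = 500/(2275×147×10³) + 270/(1350×208×10³) = 2.457×10⁻⁶ mm/N.
Hence P = δ_free / Σ(L/AE) = 0.1803/2.457×10⁻⁶ = 73.38 kN (compressive).

P ≈ 73.4 kN (compressive)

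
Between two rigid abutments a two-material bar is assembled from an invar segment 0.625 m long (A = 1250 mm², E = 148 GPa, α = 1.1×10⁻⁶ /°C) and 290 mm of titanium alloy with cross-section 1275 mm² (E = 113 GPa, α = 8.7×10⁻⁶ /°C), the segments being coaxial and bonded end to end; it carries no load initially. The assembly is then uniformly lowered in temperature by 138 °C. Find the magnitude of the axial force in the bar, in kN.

P ≈ 82.2 kN (tensile)

Free thermal contraction of the whole bar: Σ αᵢΔT Lᵢ = 1.1×10⁻⁶×138×625 + 8.7×10⁻⁶×138×290 = 0.443 mm.
Since the ends are fixed, an axial force P builds up, equal in every segment, with P · Σ Lᵢ/(AᵢEᵢ) = δ_free.
Σ Lᵢ/(AᵢEᵢ) = 625/(1250×148×10³) + 290/(1275×113×10³) = 5.391×10⁻⁶ mm/N.
So P = 0.443 / 5.391×10⁻⁶ = 82.18 kN, tensile.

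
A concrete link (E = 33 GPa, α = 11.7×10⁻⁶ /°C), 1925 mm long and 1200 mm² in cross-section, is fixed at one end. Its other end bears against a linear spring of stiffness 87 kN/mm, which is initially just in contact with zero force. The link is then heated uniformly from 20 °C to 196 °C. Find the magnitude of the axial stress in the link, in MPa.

σ ≈ 55 MPa (compressive)

If the spring were absent the link would lengthen by αΔT L = 11.7×10⁻⁶ × 176 × 1925 = 3.964 mm.
With a force P in the spring, the elastic change of the link is PL/(AE) and that of the spring is P/k; compatibility requires their sum to equal δ_free.
So P = δ_free / [L/(AE) + 1/k] = 3.964 / [ 1925/(1200×33×10³) + 1/(87×10³) ].
P = 3.964 / 6.011×10⁻⁵ = 65950 N.
σ = P/A = 65950/1200 = 54.96 MPa.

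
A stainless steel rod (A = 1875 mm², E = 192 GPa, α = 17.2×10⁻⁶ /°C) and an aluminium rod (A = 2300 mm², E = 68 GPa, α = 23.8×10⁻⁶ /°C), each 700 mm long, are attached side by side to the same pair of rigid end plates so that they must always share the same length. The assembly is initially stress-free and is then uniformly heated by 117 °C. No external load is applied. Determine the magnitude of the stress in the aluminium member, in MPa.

σ ≈ 36.6 MPa (compressive)

Both members must finish at the same length. With the larger α, the aluminium tends to over-expand; the plates restrain it, putting the aluminium in compression and the stainless steel in tension. With no external load the two internal forces are equal and opposite, magnitude P.
Equating the net (thermal + elastic) strains gives |α₁ − α₂|·ΔT = P·[1/(A₁E₁) + 1/(A₂E₂)].
|α₁ − α₂|·ΔT = 6.6×10⁻⁶ × 117 = 0.0007722.
1/(A₁E₁) + 1/(A₂E₂) = 1/(1875×192×10³) + 1/(2300×68×10³) = 9.172×10⁻⁹ N⁻¹.
So P = 0.0007722 / 9.172×10⁻⁹ = 84.19 kN.
σ_{aluminium} = P/A₂ = 84190/2300 = 36.61 MPa, compressive.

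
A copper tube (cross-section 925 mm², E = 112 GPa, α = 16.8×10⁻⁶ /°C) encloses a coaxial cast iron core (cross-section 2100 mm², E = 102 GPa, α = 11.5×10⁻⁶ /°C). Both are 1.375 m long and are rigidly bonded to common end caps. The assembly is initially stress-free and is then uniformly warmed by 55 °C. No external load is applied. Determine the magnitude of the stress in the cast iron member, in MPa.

σ ≈ 9.69 MPa (tensile)

The copper has the larger α, so on heating it would change length more than the cast iron if both were free. The rigid plates force a common final length, so the copper is put into compression and the cast iron into tension, with equal and opposite forces P (no external load).
Setting the final lengths equal and cancelling L: (α₁ − α₂)ΔT = P/(A₁E₁) + P/(A₂E₂).
|α₁ − α₂|·ΔT = 5.3×10⁻⁶ × 55 = 0.0002915.
1/(A₁E₁) + 1/(A₂E₂) = 1/(925×112×10³) + 1/(2100×102×10³) = 1.432×10⁻⁸ N⁻¹.
P = 0.0002915 / 1.432×10⁻⁸ = 20350 N = 20.35 kN.
σ_{cast iron} = P/A₂ = 20350/2100 = 9.693 MPa, tensile.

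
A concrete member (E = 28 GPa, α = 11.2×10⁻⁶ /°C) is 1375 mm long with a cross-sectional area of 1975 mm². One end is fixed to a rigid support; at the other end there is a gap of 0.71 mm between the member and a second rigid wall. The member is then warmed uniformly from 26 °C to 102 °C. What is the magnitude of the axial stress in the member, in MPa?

σ ≈ 9.38 MPa (compressive)

If the wall were absent the member would grow by αΔT L = 11.2×10⁻⁶ × 76 × 1375 = 1.17 mm.
After closing the 0.71 mm clearance, 1.17 − 0.71 = 0.4604 mm of expansion remains to be suppressed by the wall.
That suppressed elongation corresponds to σ = E·Δ/L = 28×10³ × 0.4604/1375 = 9.375 MPa.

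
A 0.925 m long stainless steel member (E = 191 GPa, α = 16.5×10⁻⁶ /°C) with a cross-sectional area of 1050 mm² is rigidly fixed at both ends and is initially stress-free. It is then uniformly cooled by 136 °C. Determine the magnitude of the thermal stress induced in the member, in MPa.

σ ≈ 429 MPa (tensile)

The supports are rigid, so the total axial strain is zero. The restrained thermal strain is ε = αΔT = 16.5×10⁻⁶ × 136 = 2244×10⁻⁶.
The stress required to suppress this strain is σ = Eε = 191×10³ × 2244×10⁻⁶ = 428.6 MPa, tensile since the member is trying to contract.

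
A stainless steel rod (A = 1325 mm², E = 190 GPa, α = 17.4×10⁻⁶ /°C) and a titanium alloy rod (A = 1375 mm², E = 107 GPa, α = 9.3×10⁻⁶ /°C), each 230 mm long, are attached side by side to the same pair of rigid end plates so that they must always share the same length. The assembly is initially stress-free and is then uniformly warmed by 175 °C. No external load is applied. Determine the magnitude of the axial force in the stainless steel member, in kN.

Equilibrium of a rigid end plate with no external load gives equal and opposite internal forces ±P in the two members. Since α_{stainless steel} > α_{titanium alloy}, heating drives the stainless steel into compression and the titanium alloy into tension.
Equating the net (thermal + elastic) strains gives |α₁ − α₂|·ΔT = P·[1/(A₁E₁) + 1/(A₂E₂)].
|α₁ − α₂|·ΔT = 8.1×10⁻⁶ × 175 = 0.001417.
1/(A₁E₁) + 1/(A₂E₂) = 1/(1325×190×10³) + 1/(1375×107×10³) = 1.077×10⁻⁸ N⁻¹.
So P = 0.001417 / 1.077×10⁻⁸ = 131.6 kN.

P ≈ 132 kN (compressive in the stainless steel)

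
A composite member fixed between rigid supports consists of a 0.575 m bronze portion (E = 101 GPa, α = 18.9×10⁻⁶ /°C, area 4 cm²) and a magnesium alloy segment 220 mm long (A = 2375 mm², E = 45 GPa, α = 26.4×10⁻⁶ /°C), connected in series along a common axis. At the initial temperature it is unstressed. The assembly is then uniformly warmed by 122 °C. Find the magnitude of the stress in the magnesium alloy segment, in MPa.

If the supports were absent, the total length change would be Σ αᵢΔT Lᵢ = 18.9×10⁻⁶×122×575 + 26.4×10⁻⁶×122×220 = 2.034 mm.
Since the ends are fixed, an axial force P builds up, equal in every segment, with P · Σ Lᵢ/(AᵢEᵢ) = δ_free.
The series flexibility is Σ Lᵢ/(AᵢEᵢ) = 575/(400×101×10³) + 220/(2375×45×10³) = 1.629×10⁻⁵ mm/N.
P = 2.034 / 1.629×10⁻⁵ = 124900 N = 124.9 kN, compressive.
σ_{magnesium alloy} = P / A = 124900 / 2375 = 52.58 MPa.

σ ≈ 52.6 MPa (compressive)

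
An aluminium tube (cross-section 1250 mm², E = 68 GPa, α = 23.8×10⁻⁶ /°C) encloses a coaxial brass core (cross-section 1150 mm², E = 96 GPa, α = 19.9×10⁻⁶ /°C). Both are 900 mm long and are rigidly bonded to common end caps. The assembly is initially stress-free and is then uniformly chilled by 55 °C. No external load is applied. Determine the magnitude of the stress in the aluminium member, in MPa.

Equilibrium of a rigid end plate with no external load gives equal and opposite internal forces ±P in the two members. Since α_{aluminium} > α_{brass}, cooling drives the aluminium into tension and the brass into compression.
Equating the net (thermal + elastic) strains gives |α₁ − α₂|·ΔT = P·[1/(A₁E₁) + 1/(A₂E₂)].
|α₁ − α₂|·ΔT = 3.9×10⁻⁶ × 55 = 0.0002145.
1/(A₁E₁) + 1/(A₂E₂) = 1/(1250×68×10³) + 1/(1150×96×10³) = 2.082×10⁻⁸ N⁻¹.
P = 0.0002145 / 2.082×10⁻⁸ = 10300 N = 10.3 kN.
σ_{aluminium} = P/A₁ = 10300/1250 = 8.241 MPa, tensile.

σ ≈ 8.24 MPa (tensile)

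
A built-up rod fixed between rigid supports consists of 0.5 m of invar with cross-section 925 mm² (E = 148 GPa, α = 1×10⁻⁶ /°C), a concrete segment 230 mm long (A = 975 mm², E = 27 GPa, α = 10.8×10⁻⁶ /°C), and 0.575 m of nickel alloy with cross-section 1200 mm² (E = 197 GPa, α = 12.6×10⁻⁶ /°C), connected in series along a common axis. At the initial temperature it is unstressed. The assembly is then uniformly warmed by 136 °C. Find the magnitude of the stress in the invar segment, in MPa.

σ ≈ 101 MPa (compressive)

Free thermal expansion of the whole bar: Σ αᵢΔT Lᵢ = 1×10⁻⁶×136×500 + 10.8×10⁻⁶×136×230 + 12.6×10⁻⁶×136×575 = 1.391 mm.
The rigid supports impose zero overall length change; the single axial force P common to all segments must satisfy P Σ Lᵢ/(AᵢEᵢ) = δ_free.
The series flexibility is Σ Lᵢ/(AᵢEᵢ) = 500/(925×148×10³) + 230/(975×27×10³) + 575/(1200×197×10³) = 1.482×10⁻⁵ mm/N.
Hence P = δ_free / Σ(L/AE) = 1.391/1.482×10⁻⁵ = 93.86 kN (compressive).
σ_{invar} = P / A = 93860 / 925 = 101.5 MPa.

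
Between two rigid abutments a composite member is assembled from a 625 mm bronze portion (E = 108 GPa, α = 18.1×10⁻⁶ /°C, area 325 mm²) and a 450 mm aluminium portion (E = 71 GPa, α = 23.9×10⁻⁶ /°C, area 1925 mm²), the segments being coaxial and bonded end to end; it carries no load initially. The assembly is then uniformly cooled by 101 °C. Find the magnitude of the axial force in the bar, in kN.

If the supports were absent, the total length change would be Σ αᵢΔT Lᵢ = 18.1×10⁻⁶×101×625 + 23.9×10⁻⁶×101×450 = 2.229 mm.
Since the ends are fixed, an axial force P builds up, equal in every segment, with P · Σ Lᵢ/(AᵢEᵢ) = δ_free.
Σ Lᵢ/(AᵢEᵢ) = 625/(325×108×10³) + 450/(1925×71×10³) = 2.11×10⁻⁵ mm/N.
Hence P = δ_free / Σ(L/AE) = 2.229/2.11×10⁻⁵ = 105.6 kN (tensile).

P ≈ 106 kN (tensile)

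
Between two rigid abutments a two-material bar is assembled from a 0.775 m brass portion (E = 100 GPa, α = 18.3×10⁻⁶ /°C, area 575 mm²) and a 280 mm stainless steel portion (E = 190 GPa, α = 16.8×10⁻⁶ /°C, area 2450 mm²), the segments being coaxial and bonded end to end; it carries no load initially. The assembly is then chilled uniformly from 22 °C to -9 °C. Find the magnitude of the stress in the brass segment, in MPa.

σ ≈ 72.3 MPa (tensile)

Free thermal contraction of the whole bar: Σ αᵢΔT Lᵢ = 18.3×10⁻⁶×31×775 + 16.8×10⁻⁶×31×280 = 0.5855 mm.
Since the ends are fixed, an axial force P builds up, equal in every segment, with P · Σ Lᵢ/(AᵢEᵢ) = δ_free.
Σ Lᵢ/(AᵢEᵢ) = 775/(575×100×10³) + 280/(2450×190×10³) = 1.408×10⁻⁵ mm/N.
So P = 0.5855 / 1.408×10⁻⁵ = 41.58 kN, tensile.
σ_{brass} = P / A = 41580 / 575 = 72.32 MPa.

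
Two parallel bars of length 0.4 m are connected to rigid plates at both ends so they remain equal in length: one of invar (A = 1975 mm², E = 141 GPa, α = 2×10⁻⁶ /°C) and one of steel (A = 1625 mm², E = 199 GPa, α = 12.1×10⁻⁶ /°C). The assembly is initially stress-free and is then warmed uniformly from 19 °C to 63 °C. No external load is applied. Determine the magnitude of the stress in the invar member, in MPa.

σ ≈ 33.7 MPa (tensile)

The steel has the larger α, so on heating it would change length more than the invar if both were free. The rigid plates force a common final length, so the steel is put into compression and the invar into tension, with equal and opposite forces P (no external load).
Compatibility of the two members (thermal + elastic change equal): (α₁ − α₂)ΔT = P·[1/(A₁E₁) + 1/(A₂E₂)].
|α₁ − α₂|·ΔT = 10.1×10⁻⁶ × 44 = 0.0004444.
1/(A₁E₁) + 1/(A₂E₂) = 1/(1975×141×10³) + 1/(1625×199×10³) = 6.683×10⁻⁹ N⁻¹.
P = 0.0004444 / 6.683×10⁻⁹ = 66490 N = 66.49 kN.
σ_{invar} = P/A₁ = 66490/1975 = 33.67 MPa, tensile.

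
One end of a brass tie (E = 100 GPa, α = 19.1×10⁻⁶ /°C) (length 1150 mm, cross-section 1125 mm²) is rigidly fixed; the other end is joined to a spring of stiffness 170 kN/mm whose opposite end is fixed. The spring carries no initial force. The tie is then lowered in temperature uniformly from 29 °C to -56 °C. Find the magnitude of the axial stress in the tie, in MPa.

σ ≈ 103 MPa (tensile)

The unrestrained thermal change is αΔT L = 19.1×10⁻⁶ × 85 × 1150 = 1.867 mm.
With a force P in the spring, the elastic change of the tie is PL/(AE) and that of the spring is P/k; compatibility requires their sum to equal δ_free.
P [ L/(AE) + 1/k ] = δ_free → P [ 1150/(1125×100×10³) + 1/(170×10³) ] = 1.867.
P = 1.867 / 1.61×10⁻⁵ = 115900 N.
σ = P/A = 115900/1125 = 103.1 MPa.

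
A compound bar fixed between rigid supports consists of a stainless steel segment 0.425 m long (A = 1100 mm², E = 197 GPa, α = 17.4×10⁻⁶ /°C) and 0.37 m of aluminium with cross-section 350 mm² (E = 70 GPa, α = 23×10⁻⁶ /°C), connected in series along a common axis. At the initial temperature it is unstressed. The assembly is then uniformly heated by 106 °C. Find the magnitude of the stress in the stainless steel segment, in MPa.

σ ≈ 89.8 MPa (compressive)

With the walls removed the bar would change length by δ_free = Σ αᵢΔT Lᵢ = 17.4×10⁻⁶×106×425 + 23×10⁻⁶×106×370 = 1.686 mm.
Since the ends are fixed, an axial force P builds up, equal in every segment, with P · Σ Lᵢ/(AᵢEᵢ) = δ_free.
Σ Lᵢ/(AᵢEᵢ) = 425/(1100×197×10³) + 370/(350×70×10³) = 1.706×10⁻⁵ mm/N.
Hence P = δ_free / Σ(L/AE) = 1.686/1.706×10⁻⁵ = 98.8 kN (compressive).
σ_{stainless steel} = P / A = 98800 / 1100 = 89.82 MPa.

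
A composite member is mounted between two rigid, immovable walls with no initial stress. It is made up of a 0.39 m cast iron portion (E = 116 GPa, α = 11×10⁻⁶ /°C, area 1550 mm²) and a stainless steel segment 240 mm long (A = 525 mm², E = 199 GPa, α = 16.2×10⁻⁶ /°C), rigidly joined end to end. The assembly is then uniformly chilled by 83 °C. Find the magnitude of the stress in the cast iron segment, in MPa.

With the walls removed the bar would change length by δ_free = Σ αᵢΔT Lᵢ = 11×10⁻⁶×83×390 + 16.2×10⁻⁶×83×240 = 0.6788 mm.
The walls prevent any net length change, so an axial force P (same in every segment) develops. Compatibility: P · Σ Lᵢ/(AᵢEᵢ) = δ_free.
Σ Lᵢ/(AᵢEᵢ) = 390/(1550×116×10³) + 240/(525×199×10³) = 4.466×10⁻⁶ mm/N.
Hence P = δ_free / Σ(L/AE) = 0.6788/4.466×10⁻⁶ = 152 kN (tensile).
σ_{cast iron} = P / A = 152000 / 1550 = 98.05 MPa.

σ ≈ 98.1 MPa (tensile)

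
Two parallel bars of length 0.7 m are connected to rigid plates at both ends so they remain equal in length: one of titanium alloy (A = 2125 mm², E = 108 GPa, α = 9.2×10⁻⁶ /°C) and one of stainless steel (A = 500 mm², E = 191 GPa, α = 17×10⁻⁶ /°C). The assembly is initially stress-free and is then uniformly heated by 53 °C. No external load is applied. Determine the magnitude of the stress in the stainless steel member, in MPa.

Equilibrium of a rigid end plate with no external load gives equal and opposite internal forces ±P in the two members. Since α_{stainless steel} > α_{titanium alloy}, heating drives the stainless steel into compression and the titanium alloy into tension.
Compatibility of the two members (thermal + elastic change equal): (α₁ − α₂)ΔT = P·[1/(A₁E₁) + 1/(A₂E₂)].
|α₁ − α₂|·ΔT = 7.8×10⁻⁶ × 53 = 0.0004134.
1/(A₁E₁) + 1/(A₂E₂) = 1/(2125×108×10³) + 1/(500×191×10³) = 1.483×10⁻⁸ N⁻¹.
So P = 0.0004134 / 1.483×10⁻⁸ = 27.88 kN.
σ_{stainless steel} = P/A₂ = 27880/500 = 55.76 MPa, compressive.

σ ≈ 55.8 MPa (compressive)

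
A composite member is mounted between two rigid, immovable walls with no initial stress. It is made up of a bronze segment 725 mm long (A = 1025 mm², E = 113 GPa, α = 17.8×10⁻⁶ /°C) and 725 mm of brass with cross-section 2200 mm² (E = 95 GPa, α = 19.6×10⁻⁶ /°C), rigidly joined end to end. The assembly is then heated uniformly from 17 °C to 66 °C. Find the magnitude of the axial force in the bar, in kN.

P ≈ 137 kN (compressive)

Free thermal expansion of the whole bar: Σ αᵢΔT Lᵢ = 17.8×10⁻⁶×49×725 + 19.6×10⁻⁶×49×725 = 1.329 mm.
The rigid supports impose zero overall length change; the single axial force P common to all segments must satisfy P Σ Lᵢ/(AᵢEᵢ) = δ_free.
Σ Lᵢ/(AᵢEᵢ) = 725/(1025×113×10³) + 725/(2200×95×10³) = 9.728×10⁻⁶ mm/N.
P = 1.329 / 9.728×10⁻⁶ = 136600 N = 136.6 kN, compressive.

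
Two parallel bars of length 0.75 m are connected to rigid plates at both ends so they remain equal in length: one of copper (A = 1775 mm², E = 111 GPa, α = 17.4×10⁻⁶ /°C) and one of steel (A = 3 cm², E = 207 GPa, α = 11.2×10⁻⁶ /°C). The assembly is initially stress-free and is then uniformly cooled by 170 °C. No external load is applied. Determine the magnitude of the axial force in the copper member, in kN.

P ≈ 49.8 kN (tensile in the copper)

Equilibrium of a rigid end plate with no external load gives equal and opposite internal forces ±P in the two members. Since α_{copper} > α_{steel}, cooling drives the copper into tension and the steel into compression.
Equating the net (thermal + elastic) strains gives |α₁ − α₂|·ΔT = P·[1/(A₁E₁) + 1/(A₂E₂)].
|α₁ − α₂|·ΔT = 6.2×10⁻⁶ × 170 = 0.001054.
1/(A₁E₁) + 1/(A₂E₂) = 1/(1775×111×10³) + 1/(300×207×10³) = 2.118×10⁻⁸ N⁻¹.
P = 0.001054 / 2.118×10⁻⁸ = 49770 N = 49.77 kN.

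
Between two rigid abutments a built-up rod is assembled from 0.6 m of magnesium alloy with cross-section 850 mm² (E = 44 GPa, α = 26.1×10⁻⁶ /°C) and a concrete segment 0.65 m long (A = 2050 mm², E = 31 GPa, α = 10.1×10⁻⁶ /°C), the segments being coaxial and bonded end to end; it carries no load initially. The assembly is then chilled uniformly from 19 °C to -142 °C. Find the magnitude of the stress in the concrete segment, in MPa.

Free thermal contraction of the whole bar: Σ αᵢΔT Lᵢ = 26.1×10⁻⁶×161×600 + 10.1×10⁻⁶×161×650 = 3.578 mm.
Since the ends are fixed, an axial force P builds up, equal in every segment, with P · Σ Lᵢ/(AᵢEᵢ) = δ_free.
The series flexibility is Σ Lᵢ/(AᵢEᵢ) = 600/(850×44×10³) + 650/(2050×31×10³) = 2.627×10⁻⁵ mm/N.
P = 3.578 / 2.627×10⁻⁵ = 136200 N = 136.2 kN, tensile.
σ_{concrete} = P / A = 136200 / 2050 = 66.44 MPa.

σ ≈ 66.4 MPa (tensile)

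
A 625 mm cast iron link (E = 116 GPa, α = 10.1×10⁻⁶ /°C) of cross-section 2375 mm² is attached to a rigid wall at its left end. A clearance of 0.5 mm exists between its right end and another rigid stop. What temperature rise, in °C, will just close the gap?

Contact occurs when the free expansion equals the gap: αΔT L = 0.5 mm.
So ΔT = g/(αL) = 0.5/(10.1×10⁻⁶ × 625) = 79.21 °C.

ΔT ≈ 79.2 °C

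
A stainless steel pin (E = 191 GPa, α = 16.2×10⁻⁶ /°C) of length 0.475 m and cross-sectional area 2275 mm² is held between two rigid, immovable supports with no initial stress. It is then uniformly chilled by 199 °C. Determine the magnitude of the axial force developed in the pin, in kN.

With zero net strain, σ = E·αΔT = 191 GPa × 16.2×10⁻⁶ × 199 = 615.7 MPa.
Then P = σA = 615.7 × 2275 mm² = 1401 kN, tensile.

P ≈ 1400 kN (tensile)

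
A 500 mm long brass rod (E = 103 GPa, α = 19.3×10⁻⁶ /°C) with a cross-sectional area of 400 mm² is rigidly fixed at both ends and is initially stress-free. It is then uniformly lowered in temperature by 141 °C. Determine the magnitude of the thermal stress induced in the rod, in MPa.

Because both ends are immovable the net strain is zero, and the suppressed thermal strain is αΔT = 19.3×10⁻⁶ × 141 = 2721.3×10⁻⁶.
σ = EαΔT = 103×10³ × 19.3×10⁻⁶ × 141 = 280.3 MPa (tensile; the rod is trying to contract).

σ ≈ 280 MPa (tensile)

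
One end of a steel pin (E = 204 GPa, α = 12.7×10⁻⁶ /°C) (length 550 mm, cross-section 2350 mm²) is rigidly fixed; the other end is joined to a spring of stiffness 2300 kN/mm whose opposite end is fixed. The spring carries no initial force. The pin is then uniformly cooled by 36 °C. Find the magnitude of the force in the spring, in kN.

If the spring were absent the pin would shorten by αΔT L = 12.7×10⁻⁶ × 36 × 550 = 0.2515 mm.
With a force P in the spring, the elastic change of the pin is PL/(AE) and that of the spring is P/k; compatibility requires their sum to equal δ_free.
P [ L/(AE) + 1/k ] = δ_free → P [ 550/(2350×204×10³) + 1/(2300×10³) ] = 0.2515.
P = 0.2515 / 1.582×10⁻⁶ = 158900 N.

P ≈ 159 kN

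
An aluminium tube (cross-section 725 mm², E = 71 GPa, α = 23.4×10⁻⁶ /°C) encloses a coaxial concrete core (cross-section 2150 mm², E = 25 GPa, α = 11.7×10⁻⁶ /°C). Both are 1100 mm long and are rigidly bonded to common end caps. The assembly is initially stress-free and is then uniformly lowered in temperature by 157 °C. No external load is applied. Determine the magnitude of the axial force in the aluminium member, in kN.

P ≈ 48.3 kN (tensile in the aluminium)

The aluminium has the larger α, so on cooling it would change length more than the concrete if both were free. The rigid plates force a common final length, so the aluminium is put into tension and the concrete into compression, with equal and opposite forces P (no external load).
Compatibility of the two members (thermal + elastic change equal): (α₁ − α₂)ΔT = P·[1/(A₁E₁) + 1/(A₂E₂)].
|α₁ − α₂|·ΔT = 11.7×10⁻⁶ × 157 = 0.001837.
1/(A₁E₁) + 1/(A₂E₂) = 1/(725×71×10³) + 1/(2150×25×10³) = 3.803×10⁻⁸ N⁻¹.
P = 0.001837 / 3.803×10⁻⁸ = 48300 N = 48.3 kN.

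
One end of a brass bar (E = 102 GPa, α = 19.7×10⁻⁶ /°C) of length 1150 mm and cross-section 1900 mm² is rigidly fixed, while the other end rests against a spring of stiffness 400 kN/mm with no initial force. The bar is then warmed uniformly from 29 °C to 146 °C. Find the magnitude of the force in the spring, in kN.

P ≈ 314 kN

The unrestrained thermal change is αΔT L = 19.7×10⁻⁶ × 117 × 1150 = 2.651 mm.
With a force P in the spring, the elastic change of the bar is PL/(AE) and that of the spring is P/k; compatibility requires their sum to equal δ_free.
So P = δ_free / [L/(AE) + 1/k] = 2.651 / [ 1150/(1900×102×10³) + 1/(400×10³) ].
P = 2.651 / 8.434×10⁻⁶ = 314300 N.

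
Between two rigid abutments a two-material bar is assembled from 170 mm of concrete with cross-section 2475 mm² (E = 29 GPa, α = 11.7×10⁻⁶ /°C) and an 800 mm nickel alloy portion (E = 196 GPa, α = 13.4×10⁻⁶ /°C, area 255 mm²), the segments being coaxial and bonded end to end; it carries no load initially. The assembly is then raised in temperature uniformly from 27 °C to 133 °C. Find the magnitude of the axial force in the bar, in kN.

P ≈ 73.3 kN (compressive)

Free thermal expansion of the whole bar: Σ αᵢΔT Lᵢ = 11.7×10⁻⁶×106×170 + 13.4×10⁻⁶×106×800 = 1.347 mm.
The rigid supports impose zero overall length change; the single axial force P common to all segments must satisfy P Σ Lᵢ/(AᵢEᵢ) = δ_free.
Σ Lᵢ/(AᵢEᵢ) = 170/(2475×29×10³) + 800/(255×196×10³) = 1.837×10⁻⁵ mm/N.
Hence P = δ_free / Σ(L/AE) = 1.347/1.837×10⁻⁵ = 73.31 kN (compressive).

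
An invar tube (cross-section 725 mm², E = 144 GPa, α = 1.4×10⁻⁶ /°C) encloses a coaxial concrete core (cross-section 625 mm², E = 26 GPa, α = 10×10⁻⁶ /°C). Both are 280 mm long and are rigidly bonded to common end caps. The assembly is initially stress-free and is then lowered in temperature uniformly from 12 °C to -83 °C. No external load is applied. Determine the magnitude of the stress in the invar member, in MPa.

σ ≈ 15.8 MPa (compressive)

The concrete has the larger α, so on cooling it would change length more than the invar if both were free. The rigid plates force a common final length, so the concrete is put into tension and the invar into compression, with equal and opposite forces P (no external load).
Compatibility of the two members (thermal + elastic change equal): (α₁ − α₂)ΔT = P·[1/(A₁E₁) + 1/(A₂E₂)].
|α₁ − α₂|·ΔT = 8.6×10⁻⁶ × 95 = 0.000817.
1/(A₁E₁) + 1/(A₂E₂) = 1/(725×144×10³) + 1/(625×26×10³) = 7.112×10⁻⁸ N⁻¹.
So P = 0.000817 / 7.112×10⁻⁸ = 11.49 kN.
σ_{invar} = P/A₁ = 11490/725 = 15.85 MPa, compressive.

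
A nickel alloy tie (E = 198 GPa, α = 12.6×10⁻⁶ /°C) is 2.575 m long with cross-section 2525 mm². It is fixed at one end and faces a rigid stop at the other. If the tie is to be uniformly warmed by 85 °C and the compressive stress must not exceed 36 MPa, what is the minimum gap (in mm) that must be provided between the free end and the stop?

Free expansion if unrestrained: δ_free = αΔT L = 12.6×10⁻⁶ × 85 × 2575 = 2.758 mm.
At the allowable stress the elastic shortening the wall may impose is σL/E = 36 × 2575 / (198×10³) = 0.4682 mm.
So the gap has to take up the difference, g_min = δ_free − σL/E = 2.758 − 0.4682 = 2.29 mm.

g ≈ 2.29 mm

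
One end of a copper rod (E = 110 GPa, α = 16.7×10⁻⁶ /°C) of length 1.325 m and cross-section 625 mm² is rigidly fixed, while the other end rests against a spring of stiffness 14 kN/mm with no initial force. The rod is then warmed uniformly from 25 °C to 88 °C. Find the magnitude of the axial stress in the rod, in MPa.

If the spring were absent the rod would lengthen by αΔT L = 16.7×10⁻⁶ × 63 × 1325 = 1.394 mm.
Let P be the compressive force at the spring. The rod shortens elastically by PL/(AE) and the spring compresses by P/k; together these equal δ_free.
So P = δ_free / [L/(AE) + 1/k] = 1.394 / [ 1325/(625×110×10³) + 1/(14×10³) ].
P = 1.394 / 9.07×10⁻⁵ = 15370 N.
σ = P/A = 15370/625 = 24.59 MPa.

σ ≈ 24.6 MPa (compressive)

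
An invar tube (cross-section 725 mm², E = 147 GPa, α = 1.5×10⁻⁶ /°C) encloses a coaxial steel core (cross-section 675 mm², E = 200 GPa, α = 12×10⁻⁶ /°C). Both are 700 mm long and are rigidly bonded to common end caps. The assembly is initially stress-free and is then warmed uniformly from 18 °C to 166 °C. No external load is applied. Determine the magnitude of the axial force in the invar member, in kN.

Equilibrium of a rigid end plate with no external load gives equal and opposite internal forces ±P in the two members. Since α_{steel} > α_{invar}, heating drives the steel into compression and the invar into tension.
Compatibility of the two members (thermal + elastic change equal): (α₁ − α₂)ΔT = P·[1/(A₁E₁) + 1/(A₂E₂)].
|α₁ − α₂|·ΔT = 10.5×10⁻⁶ × 148 = 0.001554.
1/(A₁E₁) + 1/(A₂E₂) = 1/(725×147×10³) + 1/(675×200×10³) = 1.679×10⁻⁸ N⁻¹.
So P = 0.001554 / 1.679×10⁻⁸ = 92.55 kN.

P ≈ 92.6 kN (tensile in the invar)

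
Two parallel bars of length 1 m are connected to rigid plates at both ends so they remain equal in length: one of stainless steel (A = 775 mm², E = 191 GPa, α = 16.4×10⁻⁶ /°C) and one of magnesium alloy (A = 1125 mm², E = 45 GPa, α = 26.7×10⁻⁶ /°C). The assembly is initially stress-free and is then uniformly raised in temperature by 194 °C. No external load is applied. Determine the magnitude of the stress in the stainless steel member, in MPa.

σ ≈ 97.3 MPa (tensile)

The magnesium alloy has the larger α, so on heating it would change length more than the stainless steel if both were free. The rigid plates force a common final length, so the magnesium alloy is put into compression and the stainless steel into tension, with equal and opposite forces P (no external load).
Compatibility of the two members (thermal + elastic change equal): (α₁ − α₂)ΔT = P·[1/(A₁E₁) + 1/(A₂E₂)].
|α₁ − α₂|·ΔT = 10.3×10⁻⁶ × 194 = 0.001998.
1/(A₁E₁) + 1/(A₂E₂) = 1/(775×191×10³) + 1/(1125×45×10³) = 2.651×10⁻⁸ N⁻¹.
P = 0.001998 / 2.651×10⁻⁸ = 75380 N = 75.38 kN.
σ_{stainless steel} = P/A₁ = 75380/775 = 97.26 MPa, tensile.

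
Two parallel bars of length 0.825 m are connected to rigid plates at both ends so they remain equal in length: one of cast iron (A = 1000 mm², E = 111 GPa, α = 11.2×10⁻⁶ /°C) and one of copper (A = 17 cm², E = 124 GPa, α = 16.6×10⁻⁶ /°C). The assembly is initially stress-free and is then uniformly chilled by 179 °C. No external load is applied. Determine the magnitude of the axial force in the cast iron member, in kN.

P ≈ 70.3 kN (compressive in the cast iron)

Equilibrium of a rigid end plate with no external load gives equal and opposite internal forces ±P in the two members. Since α_{copper} > α_{cast iron}, cooling drives the copper into tension and the cast iron into compression.
Compatibility of the two members (thermal + elastic change equal): (α₁ − α₂)ΔT = P·[1/(A₁E₁) + 1/(A₂E₂)].
|α₁ − α₂|·ΔT = 5.4×10⁻⁶ × 179 = 0.0009666.
1/(A₁E₁) + 1/(A₂E₂) = 1/(1000×111×10³) + 1/(1700×124×10³) = 1.375×10⁻⁸ N⁻¹.
P = 0.0009666 / 1.375×10⁻⁸ = 70280 N = 70.28 kN.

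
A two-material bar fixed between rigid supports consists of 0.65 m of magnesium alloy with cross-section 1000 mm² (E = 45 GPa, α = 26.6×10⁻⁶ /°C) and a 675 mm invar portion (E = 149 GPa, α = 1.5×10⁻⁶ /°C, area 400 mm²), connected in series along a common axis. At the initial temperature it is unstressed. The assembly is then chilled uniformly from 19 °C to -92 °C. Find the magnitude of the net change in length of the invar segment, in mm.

Free thermal contraction of the whole bar: Σ αᵢΔT Lᵢ = 26.6×10⁻⁶×111×650 + 1.5×10⁻⁶×111×675 = 2.032 mm.
The rigid supports impose zero overall length change; the single axial force P common to all segments must satisfy P Σ Lᵢ/(AᵢEᵢ) = δ_free.
Σ Lᵢ/(AᵢEᵢ) = 650/(1000×45×10³) + 675/(400×149×10³) = 2.577×10⁻⁵ mm/N.
P = 2.032 / 2.577×10⁻⁵ = 78840 N = 78.84 kN, tensile.
For the invar segment, free thermal change = 1.5×10⁻⁶×111×675 = 0.1124 mm and elastic change from P = 78840×675/(400×149×10³) = 0.8928 mm; these oppose, so the net change is 0.78 mm (segment lengthens).

|ΔL| ≈ 0.78 mm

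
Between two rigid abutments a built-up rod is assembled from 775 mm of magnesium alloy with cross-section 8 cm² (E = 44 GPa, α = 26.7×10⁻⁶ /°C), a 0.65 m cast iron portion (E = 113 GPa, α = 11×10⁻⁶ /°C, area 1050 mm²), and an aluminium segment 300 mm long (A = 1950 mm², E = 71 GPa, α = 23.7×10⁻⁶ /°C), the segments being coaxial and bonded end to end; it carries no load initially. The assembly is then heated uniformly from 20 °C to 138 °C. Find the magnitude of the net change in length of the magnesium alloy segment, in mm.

|ΔL| ≈ 0.62 mm

With the walls removed the bar would change length by δ_free = Σ αᵢΔT Lᵢ = 26.7×10⁻⁶×118×775 + 11×10⁻⁶×118×650 + 23.7×10⁻⁶×118×300 = 4.124 mm.
The walls prevent any net length change, so an axial force P (same in every segment) develops. Compatibility: P · Σ Lᵢ/(AᵢEᵢ) = δ_free.
The series flexibility is Σ Lᵢ/(AᵢEᵢ) = 775/(800×44×10³) + 650/(1050×113×10³) + 300/(1950×71×10³) = 2.966×10⁻⁵ mm/N.
P = 4.124 / 2.966×10⁻⁵ = 139000 N = 139 kN, compressive.
For the magnesium alloy segment, free thermal change = 26.7×10⁻⁶×118×775 = 2.442 mm and elastic change from P = 139000×775/(800×44×10³) = 3.061 mm; these oppose, so the net change is 0.62 mm (segment shortens).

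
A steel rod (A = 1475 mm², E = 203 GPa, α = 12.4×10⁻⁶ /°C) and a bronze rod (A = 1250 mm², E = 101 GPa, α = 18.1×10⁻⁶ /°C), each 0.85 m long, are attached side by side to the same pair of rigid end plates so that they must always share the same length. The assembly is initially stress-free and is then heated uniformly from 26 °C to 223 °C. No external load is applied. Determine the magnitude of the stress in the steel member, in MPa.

σ ≈ 67.6 MPa (tensile)

Equilibrium of a rigid end plate with no external load gives equal and opposite internal forces ±P in the two members. Since α_{bronze} > α_{steel}, heating drives the bronze into compression and the steel into tension.
Equating the net (thermal + elastic) strains gives |α₁ − α₂|·ΔT = P·[1/(A₁E₁) + 1/(A₂E₂)].
|α₁ − α₂|·ΔT = 5.7×10⁻⁶ × 197 = 0.001123.
1/(A₁E₁) + 1/(A₂E₂) = 1/(1475×203×10³) + 1/(1250×101×10³) = 1.126×10⁻⁸ N⁻¹.
So P = 0.001123 / 1.126×10⁻⁸ = 99.72 kN.
σ_{steel} = P/A₁ = 99720/1475 = 67.61 MPa, tensile.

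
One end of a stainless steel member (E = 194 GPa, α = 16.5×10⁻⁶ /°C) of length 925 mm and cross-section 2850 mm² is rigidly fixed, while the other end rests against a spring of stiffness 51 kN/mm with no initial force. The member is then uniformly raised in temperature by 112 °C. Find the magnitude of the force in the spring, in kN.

The unrestrained thermal change is αΔT L = 16.5×10⁻⁶ × 112 × 925 = 1.709 mm.
Let P be the compressive force at the spring. The member shortens elastically by PL/(AE) and the spring compresses by P/k; together these equal δ_free.
So P = δ_free / [L/(AE) + 1/k] = 1.709 / [ 925/(2850×194×10³) + 1/(51×10³) ].
P = 1.709 / 2.128×10⁻⁵ = 80330 N.

P ≈ 80.3 kN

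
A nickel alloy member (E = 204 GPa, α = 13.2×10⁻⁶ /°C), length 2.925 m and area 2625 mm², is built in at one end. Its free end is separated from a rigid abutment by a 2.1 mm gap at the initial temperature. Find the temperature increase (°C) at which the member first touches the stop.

ΔT ≈ 54.4 °C

Contact occurs when the free expansion equals the gap: αΔT L = 2.1 mm.
So ΔT = g/(αL) = 2.1/(13.2×10⁻⁶ × 2925) = 54.39 °C.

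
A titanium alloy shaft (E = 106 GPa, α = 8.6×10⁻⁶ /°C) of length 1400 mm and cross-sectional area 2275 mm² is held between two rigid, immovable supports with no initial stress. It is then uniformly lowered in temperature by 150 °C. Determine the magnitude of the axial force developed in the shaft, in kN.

P ≈ 311 kN (tensile)

With zero net strain, σ = E·αΔT = 106 GPa × 8.6×10⁻⁶ × 150 = 136.7 MPa.
P = AEαΔT = 2275 × 106×10³ × 8.6×10⁻⁶ × 150 = 311.1 kN (tensile).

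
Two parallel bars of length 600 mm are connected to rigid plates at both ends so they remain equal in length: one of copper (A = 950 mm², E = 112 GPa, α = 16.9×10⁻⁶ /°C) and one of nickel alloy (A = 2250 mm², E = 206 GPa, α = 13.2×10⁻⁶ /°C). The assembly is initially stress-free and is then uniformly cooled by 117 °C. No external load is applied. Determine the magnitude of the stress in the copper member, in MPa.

σ ≈ 39.4 MPa (tensile)

Equilibrium of a rigid end plate with no external load gives equal and opposite internal forces ±P in the two members. Since α_{copper} > α_{nickel alloy}, cooling drives the copper into tension and the nickel alloy into compression.
Setting the final lengths equal and cancelling L: (α₁ − α₂)ΔT = P/(A₁E₁) + P/(A₂E₂).
|α₁ − α₂|·ΔT = 3.7×10⁻⁶ × 117 = 0.0004329.
1/(A₁E₁) + 1/(A₂E₂) = 1/(950×112×10³) + 1/(2250×206×10³) = 1.156×10⁻⁸ N⁻¹.
P = 0.0004329 / 1.156×10⁻⁸ = 37460 N = 37.46 kN.
σ_{copper} = P/A₁ = 37460/950 = 39.43 MPa, tensile.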